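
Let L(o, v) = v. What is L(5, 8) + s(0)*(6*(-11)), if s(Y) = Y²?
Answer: 8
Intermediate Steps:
L(5, 8) + s(0)*(6*(-11)) = 8 + 0²*(6*(-11)) = 8 + 0*(-66) = 8 + 0 = 8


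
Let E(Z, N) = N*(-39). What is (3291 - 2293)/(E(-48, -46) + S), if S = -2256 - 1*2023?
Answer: -998/2485 ≈ -0.40161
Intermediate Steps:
E(Z, N) = -39*N
S = -4279 (S = -2256 - 2023 = -4279)
(3291 - 2293)/(E(-48, -46) + S) = (3291 - 2293)/(-39*(-46) - 4279) = 998/(1794 - 4279) = 998/(-2485) = 998*(-1/2485) = -998/2485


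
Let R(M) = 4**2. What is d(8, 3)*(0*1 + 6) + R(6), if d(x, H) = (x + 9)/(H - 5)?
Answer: -35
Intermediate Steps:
d(x, H) = (9 + x)/(-5 + H)
R(M) = 16
d(8, 3)*(0*1 + 6) + R(6) = ((9 + 8)/(-5 + 3))*(0*1 + 6) + 16 = (17/(-2))*(0 + 6) + 16 = -1/2*17*6 + 16 = -17/2*6 + 16 = -51 + 16 = -35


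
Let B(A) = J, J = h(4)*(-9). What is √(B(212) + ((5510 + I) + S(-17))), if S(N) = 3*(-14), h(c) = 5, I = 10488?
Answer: √15911 ≈ 126.14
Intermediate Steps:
S(N) = -42
J = -45 (J = 5*(-9) = -45)
B(A) = -45
√(B(212) + ((5510 + I) + S(-17))) = √(-45 + ((5510 + 10488) - 42)) = √(-45 + (15998 - 42)) = √(-45 + 15956) = √15911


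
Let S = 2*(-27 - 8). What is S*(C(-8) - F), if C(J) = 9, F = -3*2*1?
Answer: -1050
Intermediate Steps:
F = -6 (F = -6*1 = -6)
S = -70 (S = 2*(-35) = -70)
S*(C(-8) - F) = -70*(9 - 1*(-6)) = -70*(9 + 6) = -70*15 = -1050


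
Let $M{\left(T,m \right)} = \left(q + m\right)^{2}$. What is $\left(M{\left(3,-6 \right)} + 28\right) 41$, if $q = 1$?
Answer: $2173$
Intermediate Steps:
$M{\left(T,m \right)} = \left(1 + m\right)^{2}$
$\left(M{\left(3,-6 \right)} + 28\right) 41 = \left(\left(1 - 6\right)^{2} + 28\right) 41 = \left(\left(-5\right)^{2} + 28\right) 41 = \left(25 + 28\right) 41 = 53 \cdot 41 = 2173$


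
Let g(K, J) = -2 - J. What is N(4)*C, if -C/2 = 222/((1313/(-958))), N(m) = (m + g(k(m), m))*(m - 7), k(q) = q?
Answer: 2552112/1313 ≈ 1943.7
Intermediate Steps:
N(m) = 14 - 2*m (N(m) = (m + (-2 - m))*(m - 7) = -2*(-7 + m) = 14 - 2*m)
C = 425352/1313 (C = -444/(1313/(-958)) = -444/(1313*(-1/958)) = -444/(-1313/958) = -444*(-958)/1313 = -2*(-212676/1313) = 425352/1313 ≈ 323.95)
N(4)*C = (14 - 2*4)*(425352/1313) = (14 - 8)*(425352/1313) = 6*(425352/1313) = 2552112/1313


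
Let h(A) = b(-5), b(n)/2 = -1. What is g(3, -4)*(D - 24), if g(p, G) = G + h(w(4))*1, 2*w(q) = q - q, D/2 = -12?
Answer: 288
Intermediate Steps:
D = -24 (D = 2*(-12) = -24)
b(n) = -2 (b(n) = 2*(-1) = -2)
w(q) = 0 (w(q) = (q - q)/2 = (½)*0 = 0)
h(A) = -2
g(p, G) = -2 + G (g(p, G) = G - 2*1 = G - 2 = -2 + G)
g(3, -4)*(D - 24) = (-2 - 4)*(-24 - 24) = -6*(-48) = 288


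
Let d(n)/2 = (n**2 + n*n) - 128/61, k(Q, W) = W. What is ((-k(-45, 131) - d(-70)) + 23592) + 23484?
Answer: 1668301/61 ≈ 27349.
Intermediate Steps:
d(n) = -256/61 + 4*n**2 (d(n) = 2*((n**2 + n*n) - 128/61) = 2*((n**2 + n**2) - 128*1/61) = 2*(2*n**2 - 128/61) = 2*(-128/61 + 2*n**2) = -256/61 + 4*n**2)
((-k(-45, 131) - d(-70)) + 23592) + 23484 = ((-1*131 - (-256/61 + 4*(-70)**2)) + 23592) + 23484 = ((-131 - (-256/61 + 4*4900)) + 23592) + 23484 = ((-131 - (-256/61 + 19600)) + 23592) + 23484 = ((-131 - 1*1195344/61) + 23592) + 23484 = ((-131 - 1195344/61) + 23592) + 23484 = (-1203335/61 + 23592) + 23484 = 235777/61 + 23484 = 1668301/61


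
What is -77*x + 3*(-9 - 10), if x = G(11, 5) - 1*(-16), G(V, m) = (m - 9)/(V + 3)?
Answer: -1267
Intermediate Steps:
G(V, m) = (-9 + m)/(3 + V)
x = 110/7 (x = (-9 + 5)/(3 + 11) - 1*(-16) = -4/14 + 16 = (1/14)*(-4) + 16 = -2/7 + 16 = 110/7 ≈ 15.714)
-77*x + 3*(-9 - 10) = -77*110/7 + 3*(-9 - 10) = -1210 + 3*(-19) = -1210 - 57 = -1267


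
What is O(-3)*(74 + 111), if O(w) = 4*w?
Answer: -2220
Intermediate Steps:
O(-3)*(74 + 111) = (4*(-3))*(74 + 111) = -12*185 = -2220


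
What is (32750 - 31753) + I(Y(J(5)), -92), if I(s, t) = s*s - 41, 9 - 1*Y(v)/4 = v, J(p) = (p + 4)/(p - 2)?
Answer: 1532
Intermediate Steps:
J(p) = (4 + p)/(-2 + p)
Y(v) = 36 - 4*v
I(s, t) = -41 + s² (I(s, t) = s² - 41 = -41 + s²)
(32750 - 31753) + I(Y(J(5)), -92) = (32750 - 31753) + (-41 + (36 - 4*(4 + 5)/(-2 + 5))²) = 997 + (-41 + (36 - 4*9/3)²) = 997 + (-41 + (36 - 4*3)²) = 997 + (-41 + (36 - 12)²) = 997 + (-41 + 24²) = 997 + (-41 + 576) = 997 + 535 = 1532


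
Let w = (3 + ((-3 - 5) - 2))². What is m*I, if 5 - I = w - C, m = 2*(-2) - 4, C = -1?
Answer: 360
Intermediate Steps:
w = 49 (w = (3 + (-8 - 2))² = (3 - 10)² = (-7)² = 49)
m = -8 (m = -4 - 4 = -8)
I = -45 (I = 5 - (49 - 1*(-1)) = 5 - (49 + 1) = 5 - 1*50 = 5 - 50 = -45)
m*I = -8*(-45) = 360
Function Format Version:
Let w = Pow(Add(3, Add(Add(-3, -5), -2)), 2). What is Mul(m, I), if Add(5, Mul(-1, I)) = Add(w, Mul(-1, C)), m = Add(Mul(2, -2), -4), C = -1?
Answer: 360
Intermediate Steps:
w = 49 (w = Pow(Add(3, Add(-8, -2)), 2) = Pow(Add(3, -10), 2) = Pow(-7, 2) = 49)
m = -8 (m = Add(-4, -4) = -8)
I = -45 (I = Add(5, Mul(-1, Add(49, Mul(-1, -1)))) = Add(5, Mul(-1, Add(49, 1))) = Add(5, Mul(-1, 50)) = Add(5, -50) = -45)
Mul(m, I) = Mul(-8, -45) = 360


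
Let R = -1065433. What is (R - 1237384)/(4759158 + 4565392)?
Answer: -2302817/9324550 ≈ -0.24696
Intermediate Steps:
(R - 1237384)/(4759158 + 4565392) = (-1065433 - 1237384)/(4759158 + 4565392) = -2302817/9324550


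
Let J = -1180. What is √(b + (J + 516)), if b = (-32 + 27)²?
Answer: 3*I*√71 ≈ 25.278*I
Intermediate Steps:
b = 25 (b = (-5)² = 25)
√(b + (J + 516)) = √(25 + (-1180 + 516)) = √(25 - 664) = √(-639) = 3*I*√71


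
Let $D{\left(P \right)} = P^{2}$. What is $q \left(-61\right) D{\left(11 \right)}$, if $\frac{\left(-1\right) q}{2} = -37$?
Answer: $-546194$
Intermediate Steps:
$q = 74$ ($q = \left(-2\right) \left(-37\right) = 74$)
$q \left(-61\right) D{\left(11 \right)} = 74 \left(-61\right) 11^{2} = \left(-4514\right) 121 = -546194$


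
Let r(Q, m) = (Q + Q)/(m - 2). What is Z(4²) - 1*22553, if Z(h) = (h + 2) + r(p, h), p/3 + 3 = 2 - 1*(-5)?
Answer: -157733/7 ≈ -22533.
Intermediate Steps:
p = 12 (p = -9 + 3*(2 - 1*(-5)) = -9 + 3*(2 + 5) = -9 + 3*7 = -9 + 21 = 12)
r(Q, m) = 2*Q/(-2 + m) (r(Q, m) = (2*Q)/(-2 + m) = 2*Q/(-2 + m))
Z(h) = 2 + h + 24/(-2 + h) (Z(h) = (h + 2) + 2*12/(-2 + h) = (2 + h) + 24/(-2 + h) = 2 + h + 24/(-2 + h))
Z(4²) - 1*22553 = (20 + (4²)²)/(-2 + 4²) - 1*22553 = (20 + 16²)/(-2 + 16) - 22553 = (20 + 256)/14 - 22553 = (1/14)*276 - 22553 = 138/7 - 22553 = -157733/7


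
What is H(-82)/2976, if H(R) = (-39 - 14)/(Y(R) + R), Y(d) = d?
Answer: 53/488064 ≈ 0.00010859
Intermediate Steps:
H(R) = -53/(2*R) (H(R) = (-39 - 14)/(R + R) = -53*1/(2*R) = -53/(2*R))
H(-82)/2976 = -53/2/(-82)/2976 = -53/2*(-1/82)*(1/2976) = (53/164)*(1/2976) = 53/488064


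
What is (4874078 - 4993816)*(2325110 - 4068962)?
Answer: 208805350776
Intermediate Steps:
(4874078 - 4993816)*(2325110 - 4068962) = -119738*(-1743852) = 208805350776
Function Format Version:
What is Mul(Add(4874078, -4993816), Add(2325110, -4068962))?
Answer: 208805350776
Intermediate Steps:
Mul(Add(4874078, -4993816), Add(2325110, -4068962)) = Mul(-119738, -1743852) = 208805350776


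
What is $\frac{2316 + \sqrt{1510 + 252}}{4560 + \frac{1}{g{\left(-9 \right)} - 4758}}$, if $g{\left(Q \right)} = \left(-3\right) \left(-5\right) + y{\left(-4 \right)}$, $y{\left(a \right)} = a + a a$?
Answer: $\frac{10956996}{21573359} + \frac{4731 \sqrt{1762}}{21573359} \approx 0.5171$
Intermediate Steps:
$y{\left(a \right)} = a + a^{2}$
$g{\left(Q \right)} = 27$ ($g{\left(Q \right)} = \left(-3\right) \left(-5\right) - 4 \left(1 - 4\right) = 15 - -12 = 15 + 12 = 27$)
$\frac{2316 + \sqrt{1510 + 252}}{4560 + \frac{1}{g{\left(-9 \right)} - 4758}} = \frac{2316 + \sqrt{1510 + 252}}{4560 + \frac{1}{27 - 4758}} = \frac{2316 + \sqrt{1762}}{4560 + \frac{1}{-4731}} = \frac{2316 + \sqrt{1762}}{4560 - \frac{1}{4731}} = \frac{2316 + \sqrt{1762}}{\frac{21573359}{4731}} = \left(2316 + \sqrt{1762}\right) \frac{4731}{21573359} = \frac{10956996}{21573359} + \frac{4731 \sqrt{1762}}{21573359}$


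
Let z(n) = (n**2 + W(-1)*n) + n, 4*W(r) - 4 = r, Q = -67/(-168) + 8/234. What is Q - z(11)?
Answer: -916081/6552 ≈ -139.82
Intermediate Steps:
Q = 2837/6552 (Q = -67*(-1/168) + 8*(1/234) = 67/168 + 4/117 = 2837/6552 ≈ 0.43300)
W(r) = 1 + r/4
z(n) = n**2 + 7*n/4 (z(n) = (n**2 + (1 + (1/4)*(-1))*n) + n = (n**2 + (1 - 1/4)*n) + n = (n**2 + 3*n/4) + n = n**2 + 7*n/4)
Q - z(11) = 2837/6552 - 11*(7 + 4*11)/4 = 2837/6552 - 11*(7 + 44)/4 = 2837/6552 - 11*51/4 = 2837/6552 - 1*561/4 = 2837/6552 - 561/4 = -916081/6552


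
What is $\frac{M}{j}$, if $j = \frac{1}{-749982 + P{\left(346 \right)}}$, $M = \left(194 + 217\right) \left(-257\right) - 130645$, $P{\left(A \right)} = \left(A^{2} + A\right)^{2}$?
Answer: $-3405656235842464$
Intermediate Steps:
$P{\left(A \right)} = \left(A + A^{2}\right)^{2}$
$M = -236272$ ($M = 411 \left(-257\right) - 130645 = -105627 - 130645 = -236272$)
$j = \frac{1}{14414133862}$ ($j = \frac{1}{-749982 + 346^{2} \left(1 + 346\right)^{2}} = \frac{1}{-749982 + 119716 \cdot 347^{2}} = \frac{1}{-749982 + 119716 \cdot 120409} = \frac{1}{-749982 + 14414883844} = \frac{1}{14414133862} \approx 6.9376 \cdot 10^{-11}$)
$\frac{M}{j} = - 236272 \frac{1}{\frac{1}{14414133862}} = \left(-236272\right) 14414133862 = -3405656235842464$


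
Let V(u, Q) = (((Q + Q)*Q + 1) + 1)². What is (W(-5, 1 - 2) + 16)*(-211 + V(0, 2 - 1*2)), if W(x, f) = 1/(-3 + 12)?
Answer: -3335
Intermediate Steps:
W(x, f) = ⅑ (W(x, f) = 1/9 = ⅑)
V(u, Q) = (2 + 2*Q²)² (V(u, Q) = (((2*Q)*Q + 1) + 1)² = ((2*Q² + 1) + 1)² = ((1 + 2*Q²) + 1)² = (2 + 2*Q²)²)
(W(-5, 1 - 2) + 16)*(-211 + V(0, 2 - 1*2)) = (⅑ + 16)*(-211 + 4*(1 + (2 - 1*2)²)²) = 145*(-211 + 4*(1 + (2 - 2)²)²)/9 = 145*(-211 + 4*(1 + 0²)²)/9 = 145*(-211 + 4*(1 + 0)²)/9 = 145*(-211 + 4*1²)/9 = 145*(-211 + 4*1)/9 = 145*(-211 + 4)/9 = (145/9)*(-207) = -3335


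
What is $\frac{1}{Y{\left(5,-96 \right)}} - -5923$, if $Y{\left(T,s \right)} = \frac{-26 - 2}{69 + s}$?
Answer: $\frac{165871}{28} \approx 5924.0$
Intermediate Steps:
$Y{\left(T,s \right)} = - \frac{28}{69 + s}$
$\frac{1}{Y{\left(5,-96 \right)}} - -5923 = \frac{1}{\left(-28\right) \frac{1}{69 - 96}} - -5923 = \frac{1}{\left(-28\right) \frac{1}{-27}} + 5923 = \frac{1}{\left(-28\right) \left(- \frac{1}{27}\right)} + 5923 = \frac{1}{\frac{28}{27}} + 5923 = \frac{27}{28} + 5923 = \frac{165871}{28}$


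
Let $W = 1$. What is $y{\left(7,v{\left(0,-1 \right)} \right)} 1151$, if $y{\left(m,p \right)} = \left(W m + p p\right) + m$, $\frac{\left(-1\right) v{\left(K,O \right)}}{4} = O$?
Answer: $34530$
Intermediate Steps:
$v{\left(K,O \right)} = - 4 O$
$y{\left(m,p \right)} = p^{2} + 2 m$ ($y{\left(m,p \right)} = \left(1 m + p p\right) + m = \left(m + p^{2}\right) + m = p^{2} + 2 m$)
$y{\left(7,v{\left(0,-1 \right)} \right)} 1151 = \left(\left(\left(-4\right) \left(-1\right)\right)^{2} + 2 \cdot 7\right) 1151 = \left(4^{2} + 14\right) 1151 = \left(16 + 14\right) 1151 = 30 \cdot 1151 = 34530$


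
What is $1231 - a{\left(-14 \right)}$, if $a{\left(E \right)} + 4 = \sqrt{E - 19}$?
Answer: $1235 - i \sqrt{33} \approx 1235.0 - 5.7446 i$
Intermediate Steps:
$a{\left(E \right)} = -4 + \sqrt{-19 + E}$ ($a{\left(E \right)} = -4 + \sqrt{E - 19} = -4 + \sqrt{-19 + E}$)
$1231 - a{\left(-14 \right)} = 1231 - \left(-4 + \sqrt{-19 - 14}\right) = 1231 - \left(-4 + \sqrt{-33}\right) = 1231 - \left(-4 + i \sqrt{33}\right) = 1231 + \left(4 - i \sqrt{33}\right) = 1235 - i \sqrt{33}$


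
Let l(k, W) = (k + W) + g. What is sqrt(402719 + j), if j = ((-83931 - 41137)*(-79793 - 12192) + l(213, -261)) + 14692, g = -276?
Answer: sqrt(11504797067) ≈ 1.0726e+5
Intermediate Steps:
l(k, W) = -276 + W + k (l(k, W) = (k + W) - 276 = (W + k) - 276 = -276 + W + k)
j = 11504394348 (j = ((-83931 - 41137)*(-79793 - 12192) + (-276 - 261 + 213)) + 14692 = (-125068*(-91985) - 324) + 14692 = (11504379980 - 324) + 14692 = 11504379656 + 14692 = 11504394348)
sqrt(402719 + j) = sqrt(402719 + 11504394348) = sqrt(11504797067)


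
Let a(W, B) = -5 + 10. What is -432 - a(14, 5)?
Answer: -437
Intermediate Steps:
a(W, B) = 5
-432 - a(14, 5) = -432 - 1*5 = -432 - 5 = -437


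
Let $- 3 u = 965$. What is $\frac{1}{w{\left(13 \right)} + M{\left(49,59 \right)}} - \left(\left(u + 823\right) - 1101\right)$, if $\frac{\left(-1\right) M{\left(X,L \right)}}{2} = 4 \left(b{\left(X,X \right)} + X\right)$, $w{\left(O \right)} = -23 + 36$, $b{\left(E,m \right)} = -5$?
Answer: $\frac{67762}{113} \approx 599.66$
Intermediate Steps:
$u = - \frac{965}{3}$ ($u = \left(- \frac{1}{3}\right) 965 = - \frac{965}{3} \approx -321.67$)
$w{\left(O \right)} = 13$
$M{\left(X,L \right)} = 40 - 8 X$ ($M{\left(X,L \right)} = - 2 \cdot 4 \left(-5 + X\right) = - 2 \left(-20 + 4 X\right) = 40 - 8 X$)
$\frac{1}{w{\left(13 \right)} + M{\left(49,59 \right)}} - \left(\left(u + 823\right) - 1101\right) = \frac{1}{13 + \left(40 - 392\right)} - \left(\left(- \frac{965}{3} + 823\right) - 1101\right) = \frac{1}{13 + \left(40 - 392\right)} - \left(\frac{1504}{3} - 1101\right) = \frac{1}{13 - 352} - - \frac{1799}{3} = \frac{1}{-339} + \frac{1799}{3} = - \frac{1}{339} + \frac{1799}{3} = \frac{67762}{113}$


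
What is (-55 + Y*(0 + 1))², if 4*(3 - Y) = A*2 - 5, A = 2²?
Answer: 44521/16 ≈ 2782.6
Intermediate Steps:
A = 4
Y = 9/4 (Y = 3 - (4*2 - 5)/4 = 3 - (8 - 5)/4 = 3 - ¼*3 = 3 - ¾ = 9/4 ≈ 2.2500)
(-55 + Y*(0 + 1))² = (-55 + 9*(0 + 1)/4)² = (-55 + (9/4)*1)² = (-55 + 9/4)² = (-211/4)² = 44521/16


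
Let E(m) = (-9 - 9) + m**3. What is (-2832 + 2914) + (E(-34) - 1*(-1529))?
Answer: -37711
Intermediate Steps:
E(m) = -18 + m**3
(-2832 + 2914) + (E(-34) - 1*(-1529)) = (-2832 + 2914) + ((-18 + (-34)**3) - 1*(-1529)) = 82 + ((-18 - 39304) + 1529) = 82 + (-39322 + 1529) = 82 - 37793 = -37711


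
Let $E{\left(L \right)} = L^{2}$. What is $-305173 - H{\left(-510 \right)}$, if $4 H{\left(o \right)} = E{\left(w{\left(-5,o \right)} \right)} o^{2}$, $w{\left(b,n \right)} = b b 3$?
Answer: $-366070798$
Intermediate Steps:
$w{\left(b,n \right)} = 3 b^{2}$ ($w{\left(b,n \right)} = b^{2} \cdot 3 = 3 b^{2}$)
$H{\left(o \right)} = \frac{5625 o^{2}}{4}$ ($H{\left(o \right)} = \frac{\left(3 \left(-5\right)^{2}\right)^{2} o^{2}}{4} = \frac{\left(3 \cdot 25\right)^{2} o^{2}}{4} = \frac{75^{2} o^{2}}{4} = \frac{5625 o^{2}}{4}$)
$-305173 - H{\left(-510 \right)} = -305173 - \frac{5625 \left(-510\right)^{2}}{4} = -305173 - \frac{5625}{4} \cdot 260100 = -305173 - 365765625 = -366070798$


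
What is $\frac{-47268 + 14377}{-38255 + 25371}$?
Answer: $\frac{32891}{12884} \approx 2.5529$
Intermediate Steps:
$\frac{-47268 + 14377}{-38255 + 25371} = - \frac{32891}{-12884} = \left(-32891\right) \left(- \frac{1}{12884}\right) = \frac{32891}{12884}$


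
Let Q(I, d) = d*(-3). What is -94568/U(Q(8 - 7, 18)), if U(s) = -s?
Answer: -47284/27 ≈ -1751.3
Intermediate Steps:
Q(I, d) = -3*d
-94568/U(Q(8 - 7, 18)) = -94568/((-(-3)*18)) = -94568/((-1*(-54))) = -94568/54 = -94568*1/54 = -47284/27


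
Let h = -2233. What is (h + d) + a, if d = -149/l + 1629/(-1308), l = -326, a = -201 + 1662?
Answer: -54920523/71068 ≈ -772.79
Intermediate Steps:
a = 1461
d = -56027/71068 (d = -149/(-326) + 1629/(-1308) = -149*(-1/326) + 1629*(-1/1308) = 149/326 - 543/436 = -56027/71068 ≈ -0.78836)
(h + d) + a = (-2233 - 56027/71068) + 1461 = -158750871/71068 + 1461 = -54920523/71068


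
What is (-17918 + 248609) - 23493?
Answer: 207198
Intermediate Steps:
(-17918 + 248609) - 23493 = 230691 - 23493 = 207198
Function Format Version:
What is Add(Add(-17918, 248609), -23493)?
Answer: 207198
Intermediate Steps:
Add(Add(-17918, 248609), -23493) = Add(230691, -23493) = 207198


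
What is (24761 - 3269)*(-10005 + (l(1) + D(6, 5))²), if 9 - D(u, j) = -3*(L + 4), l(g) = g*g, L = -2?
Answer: -209525508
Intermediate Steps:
l(g) = g²
D(u, j) = 15 (D(u, j) = 9 - (-3)*(-2 + 4) = 9 - (-3)*2 = 9 - 1*(-6) = 9 + 6 = 15)
(24761 - 3269)*(-10005 + (l(1) + D(6, 5))²) = (24761 - 3269)*(-10005 + (1² + 15)²) = 21492*(-10005 + (1 + 15)²) = 21492*(-10005 + 16²) = 21492*(-10005 + 256) = 21492*(-9749) = -209525508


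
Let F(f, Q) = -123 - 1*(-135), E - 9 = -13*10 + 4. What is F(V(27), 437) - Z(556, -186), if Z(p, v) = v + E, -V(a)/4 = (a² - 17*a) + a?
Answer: 315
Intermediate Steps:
V(a) = -4*a² + 64*a (V(a) = -4*((a² - 17*a) + a) = -4*(a² - 16*a) = -4*a² + 64*a)
E = -117 (E = 9 + (-13*10 + 4) = 9 + (-130 + 4) = 9 - 126 = -117)
Z(p, v) = -117 + v (Z(p, v) = v - 117 = -117 + v)
F(f, Q) = 12 (F(f, Q) = -123 + 135 = 12)
F(V(27), 437) - Z(556, -186) = 12 - (-117 - 186) = 12 - 1*(-303) = 12 + 303 = 315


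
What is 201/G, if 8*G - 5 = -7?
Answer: -804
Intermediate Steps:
G = -¼ (G = 5/8 + (⅛)*(-7) = 5/8 - 7/8 = -¼ ≈ -0.25000)
201/G = 201/(-¼) = 201*(-4) = -804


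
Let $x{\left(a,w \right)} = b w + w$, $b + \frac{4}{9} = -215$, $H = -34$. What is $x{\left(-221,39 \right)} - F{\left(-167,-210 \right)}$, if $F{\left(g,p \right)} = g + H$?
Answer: $- \frac{24487}{3} \approx -8162.3$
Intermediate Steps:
$b = - \frac{1939}{9}$ ($b = - \frac{4}{9} - 215 = - \frac{1939}{9} \approx -215.44$)
$x{\left(a,w \right)} = - \frac{1930 w}{9}$ ($x{\left(a,w \right)} = - \frac{1939 w}{9} + w = - \frac{1930 w}{9}$)
$F{\left(g,p \right)} = -34 + g$ ($F{\left(g,p \right)} = g - 34 = -34 + g$)
$x{\left(-221,39 \right)} - F{\left(-167,-210 \right)} = \left(- \frac{1930}{9}\right) 39 - \left(-34 - 167\right) = - \frac{25090}{3} - -201 = - \frac{25090}{3} + 201 = - \frac{24487}{3}$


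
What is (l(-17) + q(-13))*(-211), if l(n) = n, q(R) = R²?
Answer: -32072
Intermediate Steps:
(l(-17) + q(-13))*(-211) = (-17 + (-13)²)*(-211) = (-17 + 169)*(-211) = 152*(-211) = -32072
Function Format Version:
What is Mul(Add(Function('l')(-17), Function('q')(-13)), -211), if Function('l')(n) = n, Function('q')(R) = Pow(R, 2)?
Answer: -32072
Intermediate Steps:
Mul(Add(Function('l')(-17), Function('q')(-13)), -211) = Mul(Add(-17, Pow(-13, 2)), -211) = Mul(Add(-17, 169), -211) = Mul(152, -211) = -32072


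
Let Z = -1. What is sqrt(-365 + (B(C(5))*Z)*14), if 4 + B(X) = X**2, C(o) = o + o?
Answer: I*sqrt(1709) ≈ 41.34*I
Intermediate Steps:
C(o) = 2*o
B(X) = -4 + X**2
sqrt(-365 + (B(C(5))*Z)*14) = sqrt(-365 + ((-4 + (2*5)**2)*(-1))*14) = sqrt(-365 + ((-4 + 10**2)*(-1))*14) = sqrt(-365 + ((-4 + 100)*(-1))*14) = sqrt(-365 + (96*(-1))*14) = sqrt(-365 - 96*14) = sqrt(-365 - 1344) = sqrt(-1709) = I*sqrt(1709)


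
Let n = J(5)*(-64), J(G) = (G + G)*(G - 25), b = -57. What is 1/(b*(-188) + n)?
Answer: 1/23516 ≈ 4.2524e-5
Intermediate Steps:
J(G) = 2*G*(-25 + G) (J(G) = (2*G)*(-25 + G) = 2*G*(-25 + G))
n = 12800 (n = (2*5*(-25 + 5))*(-64) = (2*5*(-20))*(-64) = -200*(-64) = 12800)
1/(b*(-188) + n) = 1/(-57*(-188) + 12800) = 1/(10716 + 12800) = 1/23516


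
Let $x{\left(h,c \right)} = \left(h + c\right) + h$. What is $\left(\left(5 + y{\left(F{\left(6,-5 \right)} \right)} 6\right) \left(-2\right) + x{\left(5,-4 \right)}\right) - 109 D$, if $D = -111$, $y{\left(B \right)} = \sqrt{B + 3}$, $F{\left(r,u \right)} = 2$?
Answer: $12095 - 12 \sqrt{5} \approx 12068.0$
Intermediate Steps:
$y{\left(B \right)} = \sqrt{3 + B}$
$x{\left(h,c \right)} = c + 2 h$ ($x{\left(h,c \right)} = \left(c + h\right) + h = c + 2 h$)
$\left(\left(5 + y{\left(F{\left(6,-5 \right)} \right)} 6\right) \left(-2\right) + x{\left(5,-4 \right)}\right) - 109 D = \left(\left(5 + \sqrt{3 + 2} \cdot 6\right) \left(-2\right) + \left(-4 + 2 \cdot 5\right)\right) - -12099 = \left(\left(5 + \sqrt{5} \cdot 6\right) \left(-2\right) + \left(-4 + 10\right)\right) + 12099 = \left(\left(5 + 6 \sqrt{5}\right) \left(-2\right) + 6\right) + 12099 = \left(\left(-10 - 12 \sqrt{5}\right) + 6\right) + 12099 = \left(-4 - 12 \sqrt{5}\right) + 12099 = 12095 - 12 \sqrt{5}$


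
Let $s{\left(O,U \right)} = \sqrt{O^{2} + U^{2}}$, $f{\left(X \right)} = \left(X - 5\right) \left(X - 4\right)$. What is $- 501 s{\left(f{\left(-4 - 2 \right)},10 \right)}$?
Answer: $- 5010 \sqrt{122} \approx -55337.0$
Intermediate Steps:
$f{\left(X \right)} = \left(-5 + X\right) \left(-4 + X\right)$
$- 501 s{\left(f{\left(-4 - 2 \right)},10 \right)} = - 501 \sqrt{\left(20 + \left(-4 - 2\right)^{2} - 9 \left(-4 - 2\right)\right)^{2} + 10^{2}} = - 501 \sqrt{\left(20 + \left(-4 - 2\right)^{2} - 9 \left(-4 - 2\right)\right)^{2} + 100} = - 501 \sqrt{\left(20 + \left(-6\right)^{2} - -54\right)^{2} + 100} = - 501 \sqrt{\left(20 + 36 + 54\right)^{2} + 100} = - 501 \sqrt{110^{2} + 100} = - 501 \sqrt{12100 + 100} = - 501 \sqrt{12200} = - 501 \cdot 10 \sqrt{122} = - 5010 \sqrt{122}$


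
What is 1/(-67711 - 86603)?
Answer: -1/154314 ≈ -6.4803e-6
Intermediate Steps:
1/(-67711 - 86603) = 1/(-154314) = -1/154314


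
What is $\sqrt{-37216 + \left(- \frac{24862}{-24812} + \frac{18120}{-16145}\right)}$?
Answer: $\frac{i \sqrt{59721504615496214246}}{40058974} \approx 192.91 i$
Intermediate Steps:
$\sqrt{-37216 + \left(- \frac{24862}{-24812} + \frac{18120}{-16145}\right)} = \sqrt{-37216 + \left(\left(-24862\right) \left(- \frac{1}{24812}\right) + 18120 \left(- \frac{1}{16145}\right)\right)} = \sqrt{-37216 + \left(\frac{12431}{12406} - \frac{3624}{3229}\right)} = \sqrt{-37216 - \frac{4819645}{40058974}} = \sqrt{- \frac{1490839596029}{40058974}} = \frac{i \sqrt{59721504615496214246}}{40058974}$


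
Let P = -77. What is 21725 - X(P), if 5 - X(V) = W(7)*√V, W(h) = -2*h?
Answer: 21720 - 14*I*√77 ≈ 21720.0 - 122.85*I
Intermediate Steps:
X(V) = 5 + 14*√V (X(V) = 5 - (-2*7)*√V = 5 - (-14)*√V = 5 + 14*√V)
21725 - X(P) = 21725 - (5 + 14*√(-77)) = 21725 - (5 + 14*(I*√77)) = 21725 - (5 + 14*I*√77) = 21725 + (-5 - 14*I*√77) = 21720 - 14*I*√77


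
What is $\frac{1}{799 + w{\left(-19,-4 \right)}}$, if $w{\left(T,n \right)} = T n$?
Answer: $\frac{1}{875} \approx 0.0011429$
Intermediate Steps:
$\frac{1}{799 + w{\left(-19,-4 \right)}} = \frac{1}{799 - -76} = \frac{1}{799 + 76} = \frac{1}{875}$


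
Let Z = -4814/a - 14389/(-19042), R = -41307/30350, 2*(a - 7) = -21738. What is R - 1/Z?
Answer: -8259982009871/3762815853550 ≈ -2.1952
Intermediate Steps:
a = -10862 (a = 7 + (½)*(-21738) = 7 - 10869 = -10862)
R = -41307/30350 (R = -41307*1/30350 = -41307/30350 ≈ -1.3610)
Z = 123980753/103417102 (Z = -4814/(-10862) - 14389/(-19042) = -4814*(-1/10862) - 14389*(-1/19042) = 2407/5431 + 14389/19042 = 123980753/103417102 ≈ 1.1988)
R - 1/Z = -41307/30350 - 1/123980753/103417102 = -41307/30350 - 1*103417102/123980753 = -41307/30350 - 103417102/123980753 = -8259982009871/3762815853550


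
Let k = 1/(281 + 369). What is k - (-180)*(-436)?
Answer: -51011999/650 ≈ -78480.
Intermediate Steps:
k = 1/650 ≈ 0.0015385
k - (-180)*(-436) = 1/650 - (-180)*(-436) = 1/650 - 180*436 = 1/650 - 78480 = -51011999/650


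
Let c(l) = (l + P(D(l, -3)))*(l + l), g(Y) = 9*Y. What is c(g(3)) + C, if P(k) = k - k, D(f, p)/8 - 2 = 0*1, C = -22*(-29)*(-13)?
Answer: -6836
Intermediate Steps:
C = -8294 (C = 638*(-13) = -8294)
D(f, p) = 16 (D(f, p) = 16 + 8*(0*1) = 16 + 8*0 = 16 + 0 = 16)
P(k) = 0
c(l) = 2*l**2 (c(l) = (l + 0)*(l + l) = l*(2*l) = 2*l**2)
c(g(3)) + C = 2*(9*3)**2 - 8294 = 2*27**2 - 8294 = 2*729 - 8294 = 1458 - 8294 = -6836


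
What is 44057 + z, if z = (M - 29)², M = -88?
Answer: 57746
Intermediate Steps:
z = 13689 (z = (-88 - 29)² = (-117)² = 13689)
44057 + z = 44057 + 13689 = 57746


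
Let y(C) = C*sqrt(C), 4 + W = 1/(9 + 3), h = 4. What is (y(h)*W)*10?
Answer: -940/3 ≈ -313.33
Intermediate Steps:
W = -47/12 (W = -4 + 1/(9 + 3) = -4 + 1/12 = -47/12 ≈ -3.9167)
y(C) = C**(3/2)
(y(h)*W)*10 = (4**(3/2)*(-47/12))*10 = (8*(-47/12))*10 = -94/3*10 = -940/3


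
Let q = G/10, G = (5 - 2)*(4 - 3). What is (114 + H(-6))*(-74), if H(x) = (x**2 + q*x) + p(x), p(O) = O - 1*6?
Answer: -50394/5 ≈ -10079.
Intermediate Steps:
p(O) = -6 + O (p(O) = O - 6 = -6 + O)
G = 3 (G = 3*1 = 3)
q = 3/10 ≈ 0.30000
H(x) = -6 + x**2 + 13*x/10 (H(x) = (x**2 + 3*x/10) + (-6 + x) = -6 + x**2 + 13*x/10)
(114 + H(-6))*(-74) = (114 + (-6 + (-6)**2 + (13/10)*(-6)))*(-74) = (114 + (-6 + 36 - 39/5))*(-74) = (114 + 111/5)*(-74) = (681/5)*(-74) = -50394/5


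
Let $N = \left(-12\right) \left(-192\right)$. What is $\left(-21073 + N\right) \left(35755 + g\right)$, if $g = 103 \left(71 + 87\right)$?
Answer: $-976532301$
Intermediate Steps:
$N = 2304$
$g = 16274$ ($g = 103 \cdot 158 = 16274$)
$\left(-21073 + N\right) \left(35755 + g\right) = \left(-21073 + 2304\right) \left(35755 + 16274\right) = \left(-18769\right) 52029 = -976532301$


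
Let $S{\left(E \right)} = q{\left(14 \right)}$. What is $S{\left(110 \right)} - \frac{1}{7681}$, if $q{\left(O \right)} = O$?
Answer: $\frac{107533}{7681} \approx 14.0$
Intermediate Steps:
$S{\left(E \right)} = 14$
$S{\left(110 \right)} - \frac{1}{7681} = 14 - \frac{1}{7681} = \frac{107533}{7681}$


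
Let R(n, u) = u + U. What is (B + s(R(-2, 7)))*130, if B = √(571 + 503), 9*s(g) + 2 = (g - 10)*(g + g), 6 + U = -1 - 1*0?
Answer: -260/9 + 130*√1074 ≈ 4231.5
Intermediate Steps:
U = -7 (U = -6 + (-1 - 1*0) = -6 + (-1 + 0) = -6 - 1 = -7)
R(n, u) = -7 + u (R(n, u) = u - 7 = -7 + u)
s(g) = -2/9 + 2*g*(-10 + g)/9 (s(g) = -2/9 + ((g - 10)*(g + g))/9 = -2/9 + ((-10 + g)*(2*g))/9 = -2/9 + (2*g*(-10 + g))/9 = -2/9 + 2*g*(-10 + g)/9)
B = √1074 ≈ 32.772
(B + s(R(-2, 7)))*130 = (√1074 + (-2/9 - 20*(-7 + 7)/9 + 2*(-7 + 7)²/9))*130 = (√1074 + (-2/9 - 20/9*0 + (2/9)*0²))*130 = (√1074 + (-2/9 + 0 + (2/9)*0))*130 = (√1074 + (-2/9 + 0 + 0))*130 = (√1074 - 2/9)*130 = (-2/9 + √1074)*130 = -260/9 + 130*√1074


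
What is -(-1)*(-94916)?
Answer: -94916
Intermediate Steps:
-(-1)*(-94916) = -1*94916 = -94916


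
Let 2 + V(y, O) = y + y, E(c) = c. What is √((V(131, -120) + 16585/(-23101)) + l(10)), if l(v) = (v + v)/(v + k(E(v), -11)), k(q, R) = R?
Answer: √127694358155/23101 ≈ 15.469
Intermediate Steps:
V(y, O) = -2 + 2*y (V(y, O) = -2 + (y + y) = -2 + 2*y)
l(v) = 2*v/(-11 + v) (l(v) = (v + v)/(v - 11) = (2*v)/(-11 + v) = 2*v/(-11 + v))
√((V(131, -120) + 16585/(-23101)) + l(10)) = √(((-2 + 2*131) + 16585/(-23101)) + 2*10/(-11 + 10)) = √(((-2 + 262) + 16585*(-1/23101)) + 2*10/(-1)) = √((260 - 16585/23101) + 2*10*(-1)) = √(5989675/23101 - 20) = √(5527655/23101) = √127694358155/23101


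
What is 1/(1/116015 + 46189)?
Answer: 116015/5358616836 ≈ 2.1650e-5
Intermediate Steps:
1/(1/116015 + 46189) = 1/(5358616836/116015) = 116015/5358616836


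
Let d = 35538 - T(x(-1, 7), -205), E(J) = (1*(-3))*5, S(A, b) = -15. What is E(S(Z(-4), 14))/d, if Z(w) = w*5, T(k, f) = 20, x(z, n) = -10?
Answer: -15/35518 ≈ -0.00042232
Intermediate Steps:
Z(w) = 5*w
E(J) = -15 (E(J) = -3*5 = -15)
d = 35518 (d = 35538 - 1*20 = 35538 - 20 = 35518)
E(S(Z(-4), 14))/d = -15/35518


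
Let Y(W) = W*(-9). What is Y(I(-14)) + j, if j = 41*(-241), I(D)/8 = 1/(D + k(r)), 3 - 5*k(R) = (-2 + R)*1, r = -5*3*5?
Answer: -9917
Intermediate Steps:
r = -75 (r = -15*5 = -75)
k(R) = 1 - R/5 (k(R) = ⅗ - (-2 + R)/5 = ⅗ + (⅖ - R/5) = 1 - R/5)
I(D) = 8/(16 + D) (I(D) = 8/(D + (1 - ⅕*(-75))) = 8/(D + (1 + 15)) = 8/(D + 16) = 8/(16 + D))
Y(W) = -9*W
j = -9881
Y(I(-14)) + j = -72/(16 - 14) - 9881 = -72/2 - 9881 = -9*4 - 9881 = -36 - 9881 = -9917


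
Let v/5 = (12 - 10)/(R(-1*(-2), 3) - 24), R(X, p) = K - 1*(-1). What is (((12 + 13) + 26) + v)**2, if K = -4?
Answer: 1868689/729 ≈ 2563.4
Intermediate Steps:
R(X, p) = -3 (R(X, p) = -4 - 1*(-1) = -4 + 1 = -3)
v = -10/27 (v = 5*((12 - 10)/(-3 - 24)) = 5*(2/(-27)) = 5*(2*(-1/27)) = 5*(-2/27) = -10/27 ≈ -0.37037)
(((12 + 13) + 26) + v)**2 = (((12 + 13) + 26) - 10/27)**2 = ((25 + 26) - 10/27)**2 = (51 - 10/27)**2 = (1367/27)**2 = 1868689/729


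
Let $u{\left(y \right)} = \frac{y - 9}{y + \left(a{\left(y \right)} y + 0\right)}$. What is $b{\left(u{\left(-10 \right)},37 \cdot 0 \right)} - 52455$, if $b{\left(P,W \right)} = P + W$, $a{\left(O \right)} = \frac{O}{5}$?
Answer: $- \frac{524569}{10} \approx -52457.0$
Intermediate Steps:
$a{\left(O \right)} = \frac{O}{5}$ ($a{\left(O \right)} = O \frac{1}{5} = \frac{O}{5}$)
$u{\left(y \right)} = \frac{-9 + y}{y + \frac{y^{2}}{5}}$ ($u{\left(y \right)} = \frac{y - 9}{y + \left(\frac{y}{5} y + 0\right)} = \frac{-9 + y}{y + \left(\frac{y^{2}}{5} + 0\right)} = \frac{-9 + y}{y + \frac{y^{2}}{5}}$)
$b{\left(u{\left(-10 \right)},37 \cdot 0 \right)} - 52455 = \left(\frac{5 \left(-9 - 10\right)}{\left(-10\right) \left(5 - 10\right)} + 37 \cdot 0\right) - 52455 = \left(5 \left(- \frac{1}{10}\right) \frac{1}{-5} \left(-19\right) + 0\right) - 52455 = \left(5 \left(- \frac{1}{10}\right) \left(- \frac{1}{5}\right) \left(-19\right) + 0\right) - 52455 = \left(- \frac{19}{10} + 0\right) - 52455 = - \frac{19}{10} - 52455 = - \frac{524569}{10}$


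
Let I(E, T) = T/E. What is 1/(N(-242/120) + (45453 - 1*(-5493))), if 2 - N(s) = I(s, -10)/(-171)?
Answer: 6897/351388556 ≈ 1.9628e-5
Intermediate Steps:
N(s) = 2 - 10/(171*s) (N(s) = 2 - (-10/s)/(-171) = 2 - (-10/s)*(-1)/171 = 2 - 10/(171*s))
1/(N(-242/120) + (45453 - 1*(-5493))) = 1/((2 - 10/(171*((-242/120)))) + (45453 - 1*(-5493))) = 1/((2 - 10/(171*((-242*1/120)))) + (45453 + 5493)) = 1/((2 - 10/(171*(-121/60))) + 50946) = 1/((2 - 10/171*(-60/121)) + 50946) = 1/((2 + 200/6897) + 50946) = 1/(13994/6897 + 50946) = 1/(351388556/6897) = 6897/351388556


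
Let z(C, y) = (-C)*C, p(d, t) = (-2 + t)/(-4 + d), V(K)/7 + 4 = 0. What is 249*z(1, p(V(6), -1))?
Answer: -249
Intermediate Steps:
V(K) = -28 (V(K) = -28 + 7*0 = -28 + 0 = -28)
p(d, t) = (-2 + t)/(-4 + d)
z(C, y) = -C²
249*z(1, p(V(6), -1)) = 249*(-1*1²) = 249*(-1*1) = 249*(-1) = -249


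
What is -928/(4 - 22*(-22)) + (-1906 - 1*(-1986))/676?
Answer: -18384/10309 ≈ -1.7833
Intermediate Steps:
-928/(4 - 22*(-22)) + (-1906 - 1*(-1986))/676 = -928/(4 + 484) + (-1906 + 1986)*(1/676) = -928/488 + 80*(1/676) = -928*1/488 + 20/169 = -116/61 + 20/169 = -18384/10309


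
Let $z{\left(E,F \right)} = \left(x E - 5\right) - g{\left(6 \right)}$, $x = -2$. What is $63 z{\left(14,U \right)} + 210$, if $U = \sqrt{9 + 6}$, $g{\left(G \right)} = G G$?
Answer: $-4137$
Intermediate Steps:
$g{\left(G \right)} = G^{2}$
$U = \sqrt{15} \approx 3.873$
$z{\left(E,F \right)} = -41 - 2 E$ ($z{\left(E,F \right)} = \left(- 2 E - 5\right) - 6^{2} = \left(-5 - 2 E\right) - 36 = -41 - 2 E$)
$63 z{\left(14,U \right)} + 210 = 63 \left(-41 - 28\right) + 210 = 63 \left(-69\right) + 210 = -4347 + 210 = -4137$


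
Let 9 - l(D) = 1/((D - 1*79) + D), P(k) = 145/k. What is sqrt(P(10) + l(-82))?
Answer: sqrt(68538)/54 ≈ 4.8481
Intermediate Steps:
l(D) = 9 - 1/(-79 + 2*D) (l(D) = 9 - 1/((D - 1*79) + D) = 9 - 1/((D - 79) + D) = 9 - 1/((-79 + D) + D) = 9 - 1/(-79 + 2*D))
sqrt(P(10) + l(-82)) = sqrt(145/10 + 2*(-356 + 9*(-82))/(-79 + 2*(-82))) = sqrt(145*(1/10) + 2*(-356 - 738)/(-79 - 164)) = sqrt(29/2 + 2*(-1094)/(-243)) = sqrt(29/2 + 2*(-1/243)*(-1094)) = sqrt(29/2 + 2188/243) = sqrt(11423/486) = sqrt(68538)/54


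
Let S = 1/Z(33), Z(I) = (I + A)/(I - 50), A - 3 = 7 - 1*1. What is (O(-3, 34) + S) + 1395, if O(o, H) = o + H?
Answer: 59875/42 ≈ 1425.6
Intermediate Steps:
A = 9 (A = 3 + (7 - 1*1) = 3 + (7 - 1) = 3 + 6 = 9)
O(o, H) = H + o
Z(I) = (9 + I)/(-50 + I) (Z(I) = (I + 9)/(I - 50) = (9 + I)/(-50 + I))
S = -17/42 (S = 1/((9 + 33)/(-50 + 33)) = 1/(42/(-17)) = 1/(-1/17*42) = 1/(-42/17) = -17/42 ≈ -0.40476)
(O(-3, 34) + S) + 1395 = ((34 - 3) - 17/42) + 1395 = (31 - 17/42) + 1395 = 1285/42 + 1395 = 59875/42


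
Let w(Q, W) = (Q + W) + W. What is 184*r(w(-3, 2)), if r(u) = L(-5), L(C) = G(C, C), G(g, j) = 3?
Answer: 552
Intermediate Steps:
w(Q, W) = Q + 2*W
L(C) = 3
r(u) = 3
184*r(w(-3, 2)) = 184*3 = 552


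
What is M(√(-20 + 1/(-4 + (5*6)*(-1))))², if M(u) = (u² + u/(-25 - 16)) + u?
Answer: 742535841/1943236 - 13620*I*√23154/11849 ≈ 382.11 - 174.91*I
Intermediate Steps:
M(u) = u² + 40*u/41 (M(u) = (u² + u/(-41)) + u = (u² - u/41) + u = u² + 40*u/41)
M(√(-20 + 1/(-4 + (5*6)*(-1))))² = (√(-20 + 1/(-4 + (5*6)*(-1)))*(40 + 41*√(-20 + 1/(-4 + (5*6)*(-1))))/41)² = (√(-20 + 1/(-4 + 30*(-1)))*(40 + 41*√(-20 + 1/(-4 + 30*(-1))))/41)² = (√(-20 + 1/(-4 - 30))*(40 + 41*√(-20 + 1/(-4 - 30)))/41)² = (√(-20 + 1/(-34))*(40 + 41*√(-20 + 1/(-34)))/41)² = (√(-20 - 1/34)*(40 + 41*√(-20 - 1/34))/41)² = (√(-681/34)*(40 + 41*√(-681/34))/41)² = ((I*√23154/34)*(40 + 41*(I*√23154/34))/41)² = ((I*√23154/34)*(40 + 41*I*√23154/34)/41)² = (I*√23154*(40 + 41*I*√23154/34)/1394)² = -681*(40 + 41*I*√23154/34)²/57154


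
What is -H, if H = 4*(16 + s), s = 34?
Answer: -200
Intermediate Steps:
H = 200 (H = 4*(16 + 34) = 4*50 = 200)
-H = -1*200 = -200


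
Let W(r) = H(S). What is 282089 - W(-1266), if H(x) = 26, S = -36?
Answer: 282063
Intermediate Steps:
W(r) = 26
282089 - W(-1266) = 282089 - 1*26 = 282089 - 26 = 282063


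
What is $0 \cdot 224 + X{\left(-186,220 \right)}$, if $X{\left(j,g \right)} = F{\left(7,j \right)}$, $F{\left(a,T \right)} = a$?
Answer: $7$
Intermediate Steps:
$X{\left(j,g \right)} = 7$
$0 \cdot 224 + X{\left(-186,220 \right)} = 0 \cdot 224 + 7 = 0 + 7 = 7$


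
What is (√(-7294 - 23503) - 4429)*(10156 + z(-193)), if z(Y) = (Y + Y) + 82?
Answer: -43634508 + 9852*I*√30797 ≈ -4.3634e+7 + 1.7289e+6*I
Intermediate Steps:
z(Y) = 82 + 2*Y (z(Y) = 2*Y + 82 = 82 + 2*Y)
(√(-7294 - 23503) - 4429)*(10156 + z(-193)) = (√(-7294 - 23503) - 4429)*(10156 + (82 + 2*(-193))) = (√(-30797) - 4429)*(10156 + (82 - 386)) = (I*√30797 - 4429)*(10156 - 304) = (-4429 + I*√30797)*9852 = -43634508 + 9852*I*√30797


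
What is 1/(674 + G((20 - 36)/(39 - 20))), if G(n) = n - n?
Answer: 1/674 ≈ 0.0014837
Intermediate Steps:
G(n) = 0
1/(674 + G((20 - 36)/(39 - 20))) = 1/(674 + 0) = 1/674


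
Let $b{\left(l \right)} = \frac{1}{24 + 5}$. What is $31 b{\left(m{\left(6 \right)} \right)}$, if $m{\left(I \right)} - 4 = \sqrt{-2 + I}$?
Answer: $\frac{31}{29} \approx 1.069$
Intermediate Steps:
$m{\left(I \right)} = 4 + \sqrt{-2 + I}$
$b{\left(l \right)} = \frac{1}{29}$
$31 b{\left(m{\left(6 \right)} \right)} = 31 \cdot \frac{1}{29} = \frac{31}{29}$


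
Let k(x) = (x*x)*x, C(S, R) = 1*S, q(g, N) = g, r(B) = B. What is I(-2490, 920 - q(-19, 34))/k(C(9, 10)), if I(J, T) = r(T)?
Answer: 313/243 ≈ 1.2881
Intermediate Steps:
C(S, R) = S
I(J, T) = T
k(x) = x³ (k(x) = x²*x = x³)
I(-2490, 920 - q(-19, 34))/k(C(9, 10)) = (920 - 1*(-19))/(9³) = (920 + 19)/729 = 939*(1/729) = 313/243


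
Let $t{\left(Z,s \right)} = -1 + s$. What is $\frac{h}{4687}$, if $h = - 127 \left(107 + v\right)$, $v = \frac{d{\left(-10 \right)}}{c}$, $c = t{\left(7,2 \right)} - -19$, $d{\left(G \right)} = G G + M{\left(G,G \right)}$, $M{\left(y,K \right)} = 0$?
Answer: $- \frac{14224}{4687} \approx -3.0348$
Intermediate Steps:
$d{\left(G \right)} = G^{2}$ ($d{\left(G \right)} = G G + 0 = G^{2} + 0 = G^{2}$)
$c = 20$ ($c = \left(-1 + 2\right) - -19 = 1 + 19 = 20$)
$v = 5$ ($v = \frac{\left(-10\right)^{2}}{20} = 100 \cdot \frac{1}{20} = 5$)
$h = -14224$ ($h = - 127 \left(107 + 5\right) = \left(-127\right) 112 = -14224$)
$\frac{h}{4687} = - \frac{14224}{4687}$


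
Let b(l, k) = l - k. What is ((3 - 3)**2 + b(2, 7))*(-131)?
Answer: 655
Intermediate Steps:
((3 - 3)**2 + b(2, 7))*(-131) = ((3 - 3)**2 + (2 - 1*7))*(-131) = (0**2 + (2 - 7))*(-131) = (0 - 5)*(-131) = -5*(-131) = 655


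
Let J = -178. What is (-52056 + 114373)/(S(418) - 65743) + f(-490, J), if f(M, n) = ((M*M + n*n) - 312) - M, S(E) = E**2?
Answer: 29638753039/108981 ≈ 2.7196e+5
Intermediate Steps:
f(M, n) = -312 + M**2 + n**2 - M (f(M, n) = ((M**2 + n**2) - 312) - M = (-312 + M**2 + n**2) - M = -312 + M**2 + n**2 - M)
(-52056 + 114373)/(S(418) - 65743) + f(-490, J) = (-52056 + 114373)/(418**2 - 65743) + (-312 + (-490)**2 + (-178)**2 - 1*(-490)) = 62317/(174724 - 65743) + (-312 + 240100 + 31684 + 490) = 62317/108981 + 271962 = 29638753039/108981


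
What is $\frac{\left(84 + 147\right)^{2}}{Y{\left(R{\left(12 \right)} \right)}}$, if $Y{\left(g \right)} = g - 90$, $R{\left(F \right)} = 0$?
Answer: $- \frac{5929}{10} \approx -592.9$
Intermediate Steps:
$Y{\left(g \right)} = -90 + g$
$\frac{\left(84 + 147\right)^{2}}{Y{\left(R{\left(12 \right)} \right)}} = \frac{\left(84 + 147\right)^{2}}{-90 + 0} = \frac{231^{2}}{-90} = 53361 \left(- \frac{1}{90}\right) = - \frac{5929}{10}$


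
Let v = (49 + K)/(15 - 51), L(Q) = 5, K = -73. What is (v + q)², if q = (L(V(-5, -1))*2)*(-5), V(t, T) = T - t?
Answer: 21904/9 ≈ 2433.8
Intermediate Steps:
v = ⅔ (v = (49 - 73)/(15 - 51) = -24/(-36) = -24*(-1/36) = ⅔ ≈ 0.66667)
q = -50 (q = (5*2)*(-5) = 10*(-5) = -50)
(v + q)² = (⅔ - 50)² = (-148/3)² = 21904/9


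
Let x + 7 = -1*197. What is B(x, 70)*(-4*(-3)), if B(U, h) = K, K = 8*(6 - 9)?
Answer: -288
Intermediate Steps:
x = -204 (x = -7 - 1*197 = -7 - 197 = -204)
K = -24 (K = 8*(-3) = -24)
B(U, h) = -24
B(x, 70)*(-4*(-3)) = -(-96)*(-3) = -24*12 = -288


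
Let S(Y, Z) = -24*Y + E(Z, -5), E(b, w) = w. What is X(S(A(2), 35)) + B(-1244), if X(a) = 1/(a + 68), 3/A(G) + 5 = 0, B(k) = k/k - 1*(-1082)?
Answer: 419126/387 ≈ 1083.0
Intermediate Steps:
B(k) = 1083 (B(k) = 1 + 1082 = 1083)
A(G) = -⅗ (A(G) = 3/(-5 + 0) = 3/(-5) = 3*(-⅕) = -⅗)
S(Y, Z) = -5 - 24*Y (S(Y, Z) = -24*Y - 5 = -5 - 24*Y)
X(a) = 1/(68 + a)
X(S(A(2), 35)) + B(-1244) = 1/(68 + (-5 - 24*(-⅗))) + 1083 = 1/(68 + (-5 + 72/5)) + 1083 = 1/(68 + 47/5) + 1083 = 1/(387/5) + 1083 = 5/387 + 1083 = 419126/387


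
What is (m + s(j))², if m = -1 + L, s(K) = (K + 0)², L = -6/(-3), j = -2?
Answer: 25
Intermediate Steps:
L = 2 (L = -6*(-⅓) = 2)
s(K) = K²
m = 1 (m = -1 + 2 = 1)
(m + s(j))² = (1 + (-2)²)² = (1 + 4)² = 5² = 25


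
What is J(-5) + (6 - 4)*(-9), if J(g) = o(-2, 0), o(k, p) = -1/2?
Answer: -37/2 ≈ -18.500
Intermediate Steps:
o(k, p) = -½ (o(k, p) = -1*½ = -½)
J(g) = -½
J(-5) + (6 - 4)*(-9) = -½ + (6 - 4)*(-9) = -½ + 2*(-9) = -½ - 18 = -37/2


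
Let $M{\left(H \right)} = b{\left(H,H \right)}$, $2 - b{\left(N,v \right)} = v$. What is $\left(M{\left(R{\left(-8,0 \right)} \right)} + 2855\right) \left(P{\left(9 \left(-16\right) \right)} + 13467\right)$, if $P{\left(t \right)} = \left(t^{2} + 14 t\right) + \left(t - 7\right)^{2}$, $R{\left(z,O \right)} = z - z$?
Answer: $157100716$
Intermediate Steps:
$b{\left(N,v \right)} = 2 - v$
$R{\left(z,O \right)} = 0$
$M{\left(H \right)} = 2 - H$
$P{\left(t \right)} = t^{2} + \left(-7 + t\right)^{2} + 14 t$ ($P{\left(t \right)} = \left(t^{2} + 14 t\right) + \left(-7 + t\right)^{2} = t^{2} + \left(-7 + t\right)^{2} + 14 t$)
$\left(M{\left(R{\left(-8,0 \right)} \right)} + 2855\right) \left(P{\left(9 \left(-16\right) \right)} + 13467\right) = \left(\left(2 - 0\right) + 2855\right) \left(\left(49 + 2 \left(9 \left(-16\right)\right)^{2}\right) + 13467\right) = \left(\left(2 + 0\right) + 2855\right) \left(\left(49 + 2 \left(-144\right)^{2}\right) + 13467\right) = \left(2 + 2855\right) \left(\left(49 + 2 \cdot 20736\right) + 13467\right) = 2857 \left(\left(49 + 41472\right) + 13467\right) = 2857 \left(41521 + 13467\right) = 2857 \cdot 54988 = 157100716$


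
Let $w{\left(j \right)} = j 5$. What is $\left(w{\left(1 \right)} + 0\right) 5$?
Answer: $25$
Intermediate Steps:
$w{\left(j \right)} = 5 j$
$\left(w{\left(1 \right)} + 0\right) 5 = \left(5 \cdot 1 + 0\right) 5 = \left(5 + 0\right) 5 = 5 \cdot 5 = 25$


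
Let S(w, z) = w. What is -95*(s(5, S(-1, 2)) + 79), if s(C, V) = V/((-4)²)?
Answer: -119985/16 ≈ -7499.1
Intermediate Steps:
s(C, V) = V/16
-95*(s(5, S(-1, 2)) + 79) = -95*((1/16)*(-1) + 79) = -95*(-1/16 + 79) = -95*1263/16 = -119985/16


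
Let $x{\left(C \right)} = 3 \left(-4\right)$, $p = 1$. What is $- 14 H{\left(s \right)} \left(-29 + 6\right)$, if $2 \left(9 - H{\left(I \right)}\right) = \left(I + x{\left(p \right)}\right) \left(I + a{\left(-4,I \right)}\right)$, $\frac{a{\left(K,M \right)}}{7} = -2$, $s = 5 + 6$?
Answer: $2415$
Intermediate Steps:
$s = 11$
$a{\left(K,M \right)} = -14$ ($a{\left(K,M \right)} = 7 \left(-2\right) = -14$)
$x{\left(C \right)} = -12$
$H{\left(I \right)} = 9 - \frac{\left(-14 + I\right) \left(-12 + I\right)}{2}$ ($H{\left(I \right)} = 9 - \frac{\left(I - 12\right) \left(I - 14\right)}{2} = 9 - \frac{\left(-12 + I\right) \left(-14 + I\right)}{2} = 9 - \frac{\left(-14 + I\right) \left(-12 + I\right)}{2}$)
$- 14 H{\left(s \right)} \left(-29 + 6\right) = - 14 \left(-75 + 13 \cdot 11 - \frac{11^{2}}{2}\right) \left(-29 + 6\right) = - 14 \left(-75 + 143 - \frac{121}{2}\right) \left(-23\right) = \left(-14\right) \frac{15}{2} \left(-23\right) = \left(-105\right) \left(-23\right) = 2415$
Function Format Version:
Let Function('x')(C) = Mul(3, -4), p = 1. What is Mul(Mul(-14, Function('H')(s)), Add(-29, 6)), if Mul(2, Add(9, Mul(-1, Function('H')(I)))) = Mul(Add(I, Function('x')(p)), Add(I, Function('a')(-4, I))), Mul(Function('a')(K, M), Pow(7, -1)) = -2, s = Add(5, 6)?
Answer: 2415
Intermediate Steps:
s = 11
Function('a')(K, M) = -14 (Function('a')(K, M) = Mul(7, -2) = -14)
Function('x')(C) = -12
Function('H')(I) = Add(9, Mul(Rational(-1, 2), Add(-14, I), Add(-12, I))) (Function('H')(I) = Add(9, Mul(Rational(-1, 2), Mul(Add(I, -12), Add(I, -14)))) = Add(9, Mul(Rational(-1, 2), Mul(Add(-12, I), Add(-14, I)))) = Add(9, Mul(Rational(-1, 2), Mul(Add(-14, I), Add(-12, I)))) = Add(9, Mul(Rational(-1, 2), Add(-14, I), Add(-12, I))))
Mul(Mul(-14, Function('H')(s)), Add(-29, 6)) = Mul(Mul(-14, Add(-75, Mul(13, 11), Mul(Rational(-1, 2), Pow(11, 2)))), Add(-29, 6)) = Mul(Mul(-14, Add(-75, 143, Mul(Rational(-1, 2), 121))), -23) = Mul(Mul(-14, Add(-75, 143, Rational(-121, 2))), -23) = Mul(Mul(-14, Rational(15, 2)), -23) = Mul(-105, -23) = 2415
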